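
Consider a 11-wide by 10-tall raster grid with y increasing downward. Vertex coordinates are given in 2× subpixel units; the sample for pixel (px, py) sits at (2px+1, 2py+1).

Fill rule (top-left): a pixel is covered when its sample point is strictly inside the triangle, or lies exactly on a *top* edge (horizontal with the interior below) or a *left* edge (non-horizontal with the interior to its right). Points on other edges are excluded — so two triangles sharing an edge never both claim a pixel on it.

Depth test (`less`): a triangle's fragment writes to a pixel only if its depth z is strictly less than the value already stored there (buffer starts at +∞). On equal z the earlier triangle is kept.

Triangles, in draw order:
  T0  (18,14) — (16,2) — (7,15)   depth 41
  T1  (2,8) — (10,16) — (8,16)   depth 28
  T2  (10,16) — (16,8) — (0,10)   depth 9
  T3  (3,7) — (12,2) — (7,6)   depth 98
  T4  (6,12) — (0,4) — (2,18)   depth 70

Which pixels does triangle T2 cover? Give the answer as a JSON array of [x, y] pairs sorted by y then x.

T0:
  2·area = 134  (B↔C swapped to make it positive)
  edge (18, 14)→(7, 15): d=(-11,1) right/bottom  bias=-1
  edge (7, 15)→(16, 2): d=(9,-13) top-left  bias=+0
  edge (16, 2)→(18, 14): d=(2,12) right/bottom  bias=-1
    (7,2)@(15, 5): e=[102,14,18] → #
    (8,2)@(17, 5): e=[100,40,-6] → ·
    (6,3)@(13, 7): e=[82,6,46] → #
    (8,3)@(17, 7): e=[78,58,-2] → ·
    (6,4)@(13, 9): e=[60,24,50] → #
    (8,4)@(17, 9): e=[56,76,2] → #
    (9,4)@(19, 9): e=[54,102,-22] → ·
    (5,5)@(11, 11): e=[40,16,78] → #
    (9,5)@(19, 11): e=[32,120,-18] → ·
    (4,6)@(9, 13): e=[20,8,106] → #
    (9,6)@(19, 13): e=[10,138,-14] → ·
    (3,7)@(7, 15): e=[0,0,134] → ·  [on edge]
  covered (15 px):
    · · · · · · · · · · ·
    · · · · · · · · · · ·
    · · · · · · · # · · ·
    · · · · · · # # · · ·
    · · · · · · # # # · ·
    · · · · · # # # # · ·
    · · · · # # # # # · ·
    · · · · · · · · · · ·
    · · · · · · · · · · ·
    · · · · · · · · · · ·
T1:
  2·area = 16
  edge (2, 8)→(10, 16): d=(8,8) right/bottom  bias=-1
  edge (10, 16)→(8, 16): d=(-2,0) right/bottom  bias=-1
  edge (8, 16)→(2, 8): d=(-6,-8) top-left  bias=+0
    (0,3)@(1, 7): e=[0,18,-2] → ·  [on edge]
    (1,4)@(3, 9): e=[0,14,2] → ·  [on edge]
    (2,5)@(5, 11): e=[0,10,6] → ·  [on edge]
    (3,6)@(7, 13): e=[0,6,10] → ·  [on edge]
    (4,7)@(9, 15): e=[0,2,14] → ·  [on edge]
    (5,8)@(11, 17): e=[0,-2,18] → ·  [on edge]
    (6,9)@(13, 19): e=[0,-6,22] → ·  [on edge]
  covered (0 px):
    · · · · · · · · · · ·
    · · · · · · · · · · ·
    · · · · · · · · · · ·
    · · · · · · · · · · ·
    · · · · · · · · · · ·
    · · · · · · · · · · ·
    · · · · · · · · · · ·
    · · · · · · · · · · ·
    · · · · · · · · · · ·
    · · · · · · · · · · ·
T2:
  2·area = 116  (B↔C swapped to make it positive)
  edge (10, 16)→(0, 10): d=(-10,-6) top-left  bias=+0
  edge (0, 10)→(16, 8): d=(16,-2) top-left  bias=+0
  edge (16, 8)→(10, 16): d=(-6,8) right/bottom  bias=-1
    (4,4)@(9, 9): e=[64,2,50] → #
    (5,4)@(11, 9): e=[76,6,34] → #
    (6,4)@(13, 9): e=[88,10,18] → #
    (7,4)@(15, 9): e=[100,14,2] → #
    (8,4)@(17, 9): e=[112,18,-14] → ·
    (1,5)@(3, 11): e=[8,22,86] → #
    (2,5)@(5, 11): e=[20,26,70] → #
    (3,5)@(7, 11): e=[32,30,54] → #
    (7,5)@(15, 11): e=[80,46,-10] → ·
    (1,6)@(3, 13): e=[-12,54,74] → ·
    (2,6)@(5, 13): e=[0,58,58] → #  [on edge]
    (6,6)@(13, 13): e=[48,74,-6] → ·
    (7,9)@(15, 19): e=[0,174,-58] → ·  [on edge]
  covered (15 px):
    · · · · · · · · · · ·
    · · · · · · · · · · ·
    · · · · · · · · · · ·
    · · · · · · · · · · ·
    · · · · # # # # · · ·
    · # # # # # # · · · ·
    · · # # # # · · · · ·
    · · · · # · · · · · ·
    · · · · · · · · · · ·
    · · · · · · · · · · ·
T3:
  2·area = 11
  edge (3, 7)→(12, 2): d=(9,-5) top-left  bias=+0
  edge (12, 2)→(7, 6): d=(-5,4) right/bottom  bias=-1
  edge (7, 6)→(3, 7): d=(-4,1) right/bottom  bias=-1
    (9,1)@(19, 3): e=[44,-33,0] → ·  [on edge]
    (3,2)@(7, 5): e=[2,5,4] → #
    (4,2)@(9, 5): e=[12,-3,2] → ·
    (5,2)@(11, 5): e=[22,-11,0] → ·  [on edge]
    (1,3)@(3, 7): e=[0,11,0] → ·  [on edge]
    (3,3)@(7, 7): e=[20,-5,-4] → ·
  covered (1 px):
    · · · · · · · · · · ·
    · · · · · · · · · · ·
    · · · # · · · · · · ·
    · · · · · · · · · · ·
    · · · · · · · · · · ·
    · · · · · · · · · · ·
    · · · · · · · · · · ·
    · · · · · · · · · · ·
    · · · · · · · · · · ·
    · · · · · · · · · · ·
T4:
  2·area = 68  (B↔C swapped to make it positive)
  edge (6, 12)→(2, 18): d=(-4,6) right/bottom  bias=-1
  edge (2, 18)→(0, 4): d=(-2,-14) top-left  bias=+0
  edge (0, 4)→(6, 12): d=(6,8) right/bottom  bias=-1
    (0,3)@(1, 7): e=[50,8,10] → #
    (1,3)@(3, 7): e=[38,36,-6] → ·
    (0,4)@(1, 9): e=[42,4,22] → #
    (1,4)@(3, 9): e=[30,32,6] → #
    (2,4)@(5, 9): e=[18,60,-10] → ·
    (0,5)@(1, 11): e=[34,0,34] → #  [on edge]
    (2,5)@(5, 11): e=[10,56,2] → #
    (3,5)@(7, 11): e=[-2,84,-14] → ·
    (0,6)@(1, 13): e=[26,-4,46] → ·
    (1,6)@(3, 13): e=[14,24,30] → #
    (3,6)@(7, 13): e=[-10,80,-2] → ·
    (1,7)@(3, 15): e=[6,20,42] → #
  covered (9 px):
    · · · · · · · · · · ·
    · · · · · · · · · · ·
    · · · · · · · · · · ·
    # · · · · · · · · · ·
    # # · · · · · · · · ·
    # # # · · · · · · · ·
    · # # · · · · · · · ·
    · # · · · · · · · · ·
    · · · · · · · · · · ·
    · · · · · · · · · · ·

Result: [[4,4],[5,4],[6,4],[7,4],[1,5],[2,5],[3,5],[4,5],[5,5],[6,5],[2,6],[3,6],[4,6],[5,6],[4,7]]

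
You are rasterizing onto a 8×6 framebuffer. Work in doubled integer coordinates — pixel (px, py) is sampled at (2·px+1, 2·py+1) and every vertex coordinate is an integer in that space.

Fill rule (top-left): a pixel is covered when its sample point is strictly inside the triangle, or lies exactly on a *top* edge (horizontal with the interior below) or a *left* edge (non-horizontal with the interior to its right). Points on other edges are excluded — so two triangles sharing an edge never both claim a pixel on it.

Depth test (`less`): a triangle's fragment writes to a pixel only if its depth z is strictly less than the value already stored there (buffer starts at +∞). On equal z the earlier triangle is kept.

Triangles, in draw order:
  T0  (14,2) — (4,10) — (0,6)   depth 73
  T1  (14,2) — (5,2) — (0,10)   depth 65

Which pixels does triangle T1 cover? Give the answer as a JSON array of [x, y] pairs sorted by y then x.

T0:
  2·area = 72
  edge (14, 2)→(4, 10): d=(-10,8) right/bottom  bias=-1
  edge (4, 10)→(0, 6): d=(-4,-4) top-left  bias=+0
  edge (0, 6)→(14, 2): d=(14,-4) top-left  bias=+0
    (5,1)@(11, 3): e=[14,56,2] → █
    (6,1)@(13, 3): e=[-2,64,10] → ·
    (2,2)@(5, 5): e=[42,24,6] → █
    (3,2)@(7, 5): e=[26,32,14] → █
    (4,2)@(9, 5): e=[10,40,22] → █
    (5,2)@(11, 5): e=[-6,48,30] → ·
    (0,3)@(1, 7): e=[54,0,18] → █  [on edge]
    (1,3)@(3, 7): e=[38,8,26] → █
    (4,3)@(9, 7): e=[-10,32,50] → ·
    (0,4)@(1, 9): e=[34,-8,46] → ·
    (1,4)@(3, 9): e=[18,0,54] → █  [on edge]
    (3,4)@(7, 9): e=[-14,16,70] → ·
    (2,5)@(5, 11): e=[-18,0,90] → ·  [on edge]
  covered (10 px):
    · · · · · · · ·
    · · · · · █ · ·
    · · █ █ █ · · ·
    █ █ █ █ · · · ·
    · █ █ · · · · ·
    · · · · · · · ·
T1:
  2·area = 72  (B↔C swapped to make it positive)
  edge (14, 2)→(0, 10): d=(-14,8) right/bottom  bias=-1
  edge (0, 10)→(5, 2): d=(5,-8) top-left  bias=+0
  edge (5, 2)→(14, 2): d=(9,0) top-left  bias=+0
    (2,1)@(5, 3): e=[58,5,9] → █
    (3,1)@(7, 3): e=[42,21,9] → █
    (4,1)@(9, 3): e=[26,37,9] → █
    (5,1)@(11, 3): e=[10,53,9] → █
    (6,1)@(13, 3): e=[-6,69,9] → ·
    (2,2)@(5, 5): e=[30,15,27] → █
    (4,2)@(9, 5): e=[-2,47,27] → ·
    (5,2)@(11, 5): e=[-18,63,27] → ·
    (1,3)@(3, 7): e=[18,9,45] → █
    (3,3)@(7, 7): e=[-14,41,45] → ·
    (0,4)@(1, 9): e=[6,3,63] → █
    (1,4)@(3, 9): e=[-10,19,63] → ·
  covered (9 px):
    · · · · · · · ·
    · · █ █ █ █ · ·
    · · █ █ · · · ·
    · █ █ · · · · ·
    █ · · · · · · ·
    · · · · · · · ·

Result: [[2,1],[3,1],[4,1],[5,1],[2,2],[3,2],[1,3],[2,3],[0,4]]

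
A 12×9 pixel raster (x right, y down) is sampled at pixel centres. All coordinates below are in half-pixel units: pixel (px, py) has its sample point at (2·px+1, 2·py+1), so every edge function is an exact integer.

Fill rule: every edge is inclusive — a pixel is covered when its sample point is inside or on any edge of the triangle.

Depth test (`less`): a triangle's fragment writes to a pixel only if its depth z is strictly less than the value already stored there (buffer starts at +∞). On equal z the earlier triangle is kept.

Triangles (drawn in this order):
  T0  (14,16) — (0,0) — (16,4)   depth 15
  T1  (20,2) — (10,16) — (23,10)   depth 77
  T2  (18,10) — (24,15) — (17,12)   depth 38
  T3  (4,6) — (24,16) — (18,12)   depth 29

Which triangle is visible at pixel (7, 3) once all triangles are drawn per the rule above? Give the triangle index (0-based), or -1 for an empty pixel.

T0:
  2·area = 200
  edge (14, 16)→(0, 0): d=(-14,-16) inclusive
  edge (0, 0)→(16, 4): d=(16,4) inclusive
  edge (16, 4)→(14, 16): d=(-2,12) inclusive
    (0,0)@(1, 1): e=[2,12,186] → X
    (1,0)@(3, 1): e=[34,4,162] → X
    (2,0)@(5, 1): e=[66,-4,138] → .
    (0,1)@(1, 3): e=[-26,44,182] → .
    (1,1)@(3, 3): e=[6,36,158] → X
    (2,1)@(5, 3): e=[38,28,134] → X
    (3,1)@(7, 3): e=[70,20,110] → X
    (4,1)@(9, 3): e=[102,12,86] → X
    (5,1)@(11, 3): e=[134,4,62] → X
    (6,1)@(13, 3): e=[166,-4,38] → .
    (1,2)@(3, 5): e=[-22,68,154] → .
    (2,2)@(5, 5): e=[10,60,130] → X
  covered (25 px):
    X X . . . . . . . . . .
    . X X X X X . . . . . .
    . . X X X X X X . . . .
    . . . X X X X X . . . .
    . . . . X X X X . . . .
    . . . . . X X . . . . .
    . . . . . . X . . . . .
    . . . . . . . . . . . .
    . . . . . . . . . . . .
T1:
  2·area = 122  (B↔C swapped to make it positive)
  edge (20, 2)→(23, 10): d=(3,8) inclusive
  edge (23, 10)→(10, 16): d=(-13,6) inclusive
  edge (10, 16)→(20, 2): d=(10,-14) inclusive
    (9,2)@(19, 5): e=[17,89,16] → X
    (10,2)@(21, 5): e=[1,77,44] → X
    (11,2)@(23, 5): e=[-15,65,72] → .
    (8,3)@(17, 7): e=[39,75,8] → X
    (11,3)@(23, 7): e=[-9,39,92] → .
    (7,4)@(15, 9): e=[61,61,0] → X  [on edge]
    (11,4)@(23, 9): e=[-3,13,112] → .
    (7,5)@(15, 11): e=[67,35,20] → X
    (10,5)@(21, 11): e=[19,-1,104] → .
    (6,6)@(13, 13): e=[89,21,12] → X
    (8,6)@(17, 13): e=[57,-3,68] → .
    (9,6)@(19, 13): e=[41,-15,96] → .
  covered (15 px):
    . . . . . . . . . . . .
    . . . . . . . . . . . .
    . . . . . . . . . X X .
    . . . . . . . . X X X .
    . . . . . . . X X X X .
    . . . . . . . X X X . .
    . . . . . . X X . . . .
    . . . . . X . . . . . .
    . . . . . . . . . . . .
T2:
  2·area = 17
  edge (18, 10)→(24, 15): d=(6,5) inclusive
  edge (24, 15)→(17, 12): d=(-7,-3) inclusive
  edge (17, 12)→(18, 10): d=(1,-2) inclusive
    (9,5)@(19, 11): e=[1,13,3] → X
    (10,5)@(21, 11): e=[-9,19,7] → .
    (9,6)@(19, 13): e=[13,-1,5] → .
    (10,6)@(21, 13): e=[3,5,9] → X
    (11,6)@(23, 13): e=[-7,11,13] → .
    (10,7)@(21, 15): e=[15,-9,11] → .
  covered (2 px):
    . . . . . . . . . . . .
    . . . . . . . . . . . .
    . . . . . . . . . . . .
    . . . . . . . . . . . .
    . . . . . . . . . . . .
    . . . . . . . . . X . .
    . . . . . . . . . . X .
    . . . . . . . . . . . .
    . . . . . . . . . . . .
T3:
  2·area = 20  (B↔C swapped to make it positive)
  edge (4, 6)→(18, 12): d=(14,6) inclusive
  edge (18, 12)→(24, 16): d=(6,4) inclusive
  edge (24, 16)→(4, 6): d=(-20,-10) inclusive
    (5,4)@(11, 9): e=[0,10,10] → X  [on edge]
    (6,4)@(13, 9): e=[-12,2,30] → .
    (5,5)@(11, 11): e=[28,22,-30] → .
    (7,5)@(15, 11): e=[4,6,10] → X
    (8,5)@(17, 11): e=[-8,-2,30] → .
    (7,6)@(15, 13): e=[32,18,-30] → .
    (9,6)@(19, 13): e=[8,2,10] → X
    (10,6)@(21, 13): e=[-4,-6,30] → .
    (9,7)@(19, 15): e=[36,14,-30] → .
  covered (3 px):
    . . . . . . . . . . . .
    . . . . . . . . . . . .
    . . . . . . . . . . . .
    . . . . . . . . . . . .
    . . . . . X . . . . . .
    . . . . . . . X . . . .
    . . . . . . . . . X . .
    . . . . . . . . . . . .
    . . . . . . . . . . . .

Z-buffer (winner per pixel, '.' = empty):
  0 0 . . . . . . . . . .
  . 0 0 0 0 0 . . . . . .
  . . 0 0 0 0 0 0 . 1 1 .
  . . . 0 0 0 0 0 1 1 1 .
  . . . . 0 0 0 0 1 1 1 .
  . . . . . 0 0 3 1 2 . .
  . . . . . . 0 1 . 3 2 .
  . . . . . 1 . . . . . .
  . . . . . . . . . . . .

Result: 0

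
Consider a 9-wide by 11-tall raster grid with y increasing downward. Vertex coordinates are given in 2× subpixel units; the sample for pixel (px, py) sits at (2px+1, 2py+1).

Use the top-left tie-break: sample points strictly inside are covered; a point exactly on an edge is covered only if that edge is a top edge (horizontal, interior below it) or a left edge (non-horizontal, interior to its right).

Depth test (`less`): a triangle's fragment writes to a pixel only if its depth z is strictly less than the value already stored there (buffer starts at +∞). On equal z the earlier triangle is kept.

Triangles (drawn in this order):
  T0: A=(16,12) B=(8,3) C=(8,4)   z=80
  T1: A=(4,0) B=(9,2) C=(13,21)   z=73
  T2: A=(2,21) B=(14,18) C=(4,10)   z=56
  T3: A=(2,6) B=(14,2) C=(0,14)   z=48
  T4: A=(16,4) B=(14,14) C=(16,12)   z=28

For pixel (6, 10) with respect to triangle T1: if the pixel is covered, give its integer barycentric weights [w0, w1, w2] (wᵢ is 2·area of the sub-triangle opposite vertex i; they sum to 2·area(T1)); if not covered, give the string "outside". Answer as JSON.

T0:
  2·area = 8  (B↔C swapped to make it positive)
  edge (16, 12)→(8, 4): d=(-8,-8) top-left  bias=+0
  edge (8, 4)→(8, 3): d=(0,-1) top-left  bias=+0
  edge (8, 3)→(16, 12): d=(8,9) right/bottom  bias=-1
    (2,0)@(5, 1): e=[0,-3,11] → ·  [on edge]
    (3,1)@(7, 3): e=[0,-1,9] → ·  [on edge]
    (4,2)@(9, 5): e=[0,1,7] → #  [on edge]
    (5,2)@(11, 5): e=[16,3,-11] → ·
    (4,3)@(9, 7): e=[-16,1,23] → ·
    (5,3)@(11, 7): e=[0,3,5] → #  [on edge]
    (6,3)@(13, 7): e=[16,5,-13] → ·
    (5,4)@(11, 9): e=[-16,3,21] → ·
    (6,4)@(13, 9): e=[0,5,3] → #  [on edge]
    (7,4)@(15, 9): e=[16,7,-15] → ·
    (6,5)@(13, 11): e=[-16,5,19] → ·
    (7,5)@(15, 11): e=[0,7,1] → #  [on edge]
    (8,6)@(17, 13): e=[0,9,-1] → ·  [on edge]
  covered (4 px):
    · · · · · · · · ·
    · · · · · · · · ·
    · · · · # · · · ·
    · · · · · # · · ·
    · · · · · · # · ·
    · · · · · · · # ·
    · · · · · · · · ·
    · · · · · · · · ·
    · · · · · · · · ·
    · · · · · · · · ·
    · · · · · · · · ·
T1:
  2·area = 87
  edge (4, 0)→(9, 2): d=(5,2) right/bottom  bias=-1
  edge (9, 2)→(13, 21): d=(4,19) right/bottom  bias=-1
  edge (13, 21)→(4, 0): d=(-9,-21) top-left  bias=+0
    (2,0)@(5, 1): e=[3,72,12] → #
    (3,0)@(7, 1): e=[-1,34,54] → ·
    (2,1)@(5, 3): e=[13,80,-6] → ·
    (3,1)@(7, 3): e=[9,42,36] → #
    (4,1)@(9, 3): e=[5,4,78] → #
    (5,1)@(11, 3): e=[1,-34,120] → ·
    (3,2)@(7, 5): e=[19,50,18] → #
    (5,2)@(11, 5): e=[11,-26,102] → ·
    (3,3)@(7, 7): e=[29,58,0] → #  [on edge]
    (5,3)@(11, 7): e=[21,-18,84] → ·
    (3,4)@(7, 9): e=[39,66,-18] → ·
    (4,4)@(9, 9): e=[35,28,24] → #
    (6,10)@(13, 21): e=[87,0,0] → ·  [on edge]
  covered (11 px):
    · · # · · · · · ·
    · · · # # · · · ·
    · · · # # · · · ·
    · · · # # · · · ·
    · · · · # · · · ·
    · · · · # · · · ·
    · · · · · # · · ·
    · · · · · # · · ·
    · · · · · · · · ·
    · · · · · · · · ·
    · · · · · · · · ·
T2:
  2·area = 126  (B↔C swapped to make it positive)
  edge (2, 21)→(4, 10): d=(2,-11) top-left  bias=+0
  edge (4, 10)→(14, 18): d=(10,8) right/bottom  bias=-1
  edge (14, 18)→(2, 21): d=(-12,3) right/bottom  bias=-1
    (2,5)@(5, 11): e=[13,2,111] → #
    (3,5)@(7, 11): e=[35,-14,105] → ·
    (2,6)@(5, 13): e=[17,22,87] → #
    (3,6)@(7, 13): e=[39,6,81] → #
    (4,6)@(9, 13): e=[61,-10,75] → ·
    (2,7)@(5, 15): e=[21,42,63] → #
    (4,7)@(9, 15): e=[65,10,51] → #
    (5,7)@(11, 15): e=[87,-6,45] → ·
    (1,8)@(3, 17): e=[3,78,45] → #
    (5,8)@(11, 17): e=[91,14,21] → #
    (6,8)@(13, 17): e=[113,-2,15] → ·
    (1,9)@(3, 19): e=[7,98,21] → #
  covered (15 px):
    · · · · · · · · ·
    · · · · · · · · ·
    · · · · · · · · ·
    · · · · · · · · ·
    · · · · · · · · ·
    · · # · · · · · ·
    · · # # · · · · ·
    · · # # # · · · ·
    · # # # # # · · ·
    · # # # # · · · ·
    · · · · · · · · ·
T3:
  2·area = 88
  edge (2, 6)→(14, 2): d=(12,-4) top-left  bias=+0
  edge (14, 2)→(0, 14): d=(-14,12) right/bottom  bias=-1
  edge (0, 14)→(2, 6): d=(2,-8) top-left  bias=+0
    (8,0)@(17, 1): e=[0,-22,110] → ·  [on edge]
    (5,1)@(11, 3): e=[0,22,66] → #  [on edge]
    (6,1)@(13, 3): e=[8,-2,82] → ·
    (2,2)@(5, 5): e=[0,66,22] → #  [on edge]
    (3,2)@(7, 5): e=[8,42,38] → #
    (4,2)@(9, 5): e=[16,18,54] → #
    (5,2)@(11, 5): e=[24,-6,70] → ·
    (1,3)@(3, 7): e=[16,62,10] → #
    (4,3)@(9, 7): e=[40,-10,58] → ·
    (1,4)@(3, 9): e=[40,34,14] → #
    (3,4)@(7, 9): e=[56,-14,46] → ·
    (0,5)@(1, 11): e=[56,30,2] → #
  covered (12 px):
    · · · · · · · · ·
    · · · · · # · · ·
    · · # # # · · · ·
    · # # # · · · · ·
    · # # · · · · · ·
    # # · · · · · · ·
    # · · · · · · · ·
    · · · · · · · · ·
    · · · · · · · · ·
    · · · · · · · · ·
    · · · · · · · · ·
T4:
  2·area = 16  (B↔C swapped to make it positive)
  edge (16, 4)→(16, 12): d=(0,8) right/bottom  bias=-1
  edge (16, 12)→(14, 14): d=(-2,2) right/bottom  bias=-1
  edge (14, 14)→(16, 4): d=(2,-10) top-left  bias=+0
    (7,4)@(15, 9): e=[8,8,0] → #  [on edge]
    (8,4)@(17, 9): e=[-8,4,20] → ·
    (7,5)@(15, 11): e=[8,4,4] → #
    (8,5)@(17, 11): e=[-8,0,24] → ·  [on edge]
    (7,6)@(15, 13): e=[8,0,8] → ·  [on edge]
    (6,7)@(13, 15): e=[24,0,-8] → ·  [on edge]
    (5,8)@(11, 17): e=[40,0,-24] → ·  [on edge]
    (4,9)@(9, 19): e=[56,0,-40] → ·  [on edge]
    (6,9)@(13, 19): e=[24,-8,0] → ·  [on edge]
    (3,10)@(7, 21): e=[72,0,-56] → ·  [on edge]
  covered (2 px):
    · · · · · · · · ·
    · · · · · · · · ·
    · · · · · · · · ·
    · · · · · · · · ·
    · · · · · · · # ·
    · · · · · · · # ·
    · · · · · · · · ·
    · · · · · · · · ·
    · · · · · · · · ·
    · · · · · · · · ·
    · · · · · · · · ·

Final: "outside"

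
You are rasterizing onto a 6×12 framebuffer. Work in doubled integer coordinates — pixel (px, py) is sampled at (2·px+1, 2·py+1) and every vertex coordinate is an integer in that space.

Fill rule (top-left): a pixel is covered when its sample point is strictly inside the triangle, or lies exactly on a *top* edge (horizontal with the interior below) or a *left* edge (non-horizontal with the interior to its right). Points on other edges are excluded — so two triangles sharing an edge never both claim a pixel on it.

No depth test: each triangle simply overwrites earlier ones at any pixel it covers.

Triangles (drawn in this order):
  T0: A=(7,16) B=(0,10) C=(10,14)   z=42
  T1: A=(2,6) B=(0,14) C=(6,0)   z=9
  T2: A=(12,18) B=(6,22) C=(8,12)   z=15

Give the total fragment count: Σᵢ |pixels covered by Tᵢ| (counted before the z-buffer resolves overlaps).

T0:
  2·area = 32
  edge (7, 16)→(0, 10): d=(-7,-6) top-left  bias=+0
  edge (0, 10)→(10, 14): d=(10,4) right/bottom  bias=-1
  edge (10, 14)→(7, 16): d=(-3,2) right/bottom  bias=-1
    (2,6)@(5, 13): e=[9,10,13] → █
    (3,6)@(7, 13): e=[21,2,9] → █
    (4,6)@(9, 13): e=[33,-6,5] → ·
    (2,7)@(5, 15): e=[-5,30,7] → ·
    (3,7)@(7, 15): e=[7,22,3] → █
    (4,7)@(9, 15): e=[19,14,-1] → ·
    (3,8)@(7, 17): e=[-7,42,-3] → ·
  covered (3 px):
    · · · · · ·
    · · · · · ·
    · · · · · ·
    · · · · · ·
    · · · · · ·
    · · · · · ·
    · · █ █ · ·
    · · · █ · ·
    · · · · · ·
    · · · · · ·
    · · · · · ·
    · · · · · ·
T1:
  2·area = 20  (B↔C swapped to make it positive)
  edge (2, 6)→(6, 0): d=(4,-6) top-left  bias=+0
  edge (6, 0)→(0, 14): d=(-6,14) right/bottom  bias=-1
  edge (0, 14)→(2, 6): d=(2,-8) top-left  bias=+0
    (1,2)@(3, 5): e=[2,12,6] → █
    (2,2)@(5, 5): e=[14,-16,22] → ·
    (1,3)@(3, 7): e=[10,0,10] → ·  [on edge]
    (0,5)@(1, 11): e=[14,4,2] → █
    (1,5)@(3, 11): e=[26,-24,18] → ·
    (0,6)@(1, 13): e=[22,-8,6] → ·
  covered (2 px):
    · · · · · ·
    · · · · · ·
    · █ · · · ·
    · · · · · ·
    · · · · · ·
    █ · · · · ·
    · · · · · ·
    · · · · · ·
    · · · · · ·
    · · · · · ·
    · · · · · ·
    · · · · · ·
T2:
  2·area = 52
  edge (12, 18)→(6, 22): d=(-6,4) right/bottom  bias=-1
  edge (6, 22)→(8, 12): d=(2,-10) top-left  bias=+0
  edge (8, 12)→(12, 18): d=(4,6) right/bottom  bias=-1
    (4,3)@(9, 7): e=[78,0,-26] → ·  [on edge]
    (4,7)@(9, 15): e=[30,16,6] → █
    (5,7)@(11, 15): e=[22,36,-6] → ·
    (3,8)@(7, 17): e=[26,0,26] → █  [on edge]
    (5,8)@(11, 17): e=[10,40,2] → █
    (3,9)@(7, 19): e=[14,4,34] → █
    (5,9)@(11, 19): e=[-2,44,10] → ·
    (3,10)@(7, 21): e=[2,8,42] → █
    (4,10)@(9, 21): e=[-6,28,30] → ·
    (3,11)@(7, 23): e=[-10,12,50] → ·
  covered (7 px):
    · · · · · ·
    · · · · · ·
    · · · · · ·
    · · · · · ·
    · · · · · ·
    · · · · · ·
    · · · · · ·
    · · · · █ ·
    · · · █ █ █
    · · · █ █ ·
    · · · █ · ·
    · · · · · ·

Result: 12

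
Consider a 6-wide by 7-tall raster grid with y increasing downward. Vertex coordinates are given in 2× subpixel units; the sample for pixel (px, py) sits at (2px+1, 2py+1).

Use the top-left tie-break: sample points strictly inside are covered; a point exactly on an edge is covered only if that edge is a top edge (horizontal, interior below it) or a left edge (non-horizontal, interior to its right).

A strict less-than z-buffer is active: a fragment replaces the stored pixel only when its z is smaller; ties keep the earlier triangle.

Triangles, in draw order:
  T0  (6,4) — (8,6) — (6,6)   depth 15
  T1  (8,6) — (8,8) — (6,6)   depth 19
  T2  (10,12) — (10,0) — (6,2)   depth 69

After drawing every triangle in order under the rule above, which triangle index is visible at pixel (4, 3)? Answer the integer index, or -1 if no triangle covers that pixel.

T0:
  2·area = 4
  edge (6, 4)→(8, 6): d=(2,2) right/bottom  bias=-1
  edge (8, 6)→(6, 6): d=(-2,0) right/bottom  bias=-1
  edge (6, 6)→(6, 4): d=(0,-2) top-left  bias=+0
    (1,0)@(3, 1): e=[0,10,-6] → ·  [on edge]
    (2,1)@(5, 3): e=[0,6,-2] → ·  [on edge]
    (3,2)@(7, 5): e=[0,2,2] → ·  [on edge]
    (4,3)@(9, 7): e=[0,-2,6] → ·  [on edge]
    (5,4)@(11, 9): e=[0,-6,10] → ·  [on edge]
  covered (0 px):
    · · · · · ·
    · · · · · ·
    · · · · · ·
    · · · · · ·
    · · · · · ·
    · · · · · ·
    · · · · · ·
T1:
  2·area = 4
  edge (8, 6)→(8, 8): d=(0,2) right/bottom  bias=-1
  edge (8, 8)→(6, 6): d=(-2,-2) top-left  bias=+0
  edge (6, 6)→(8, 6): d=(2,0) top-left  bias=+0
    (0,0)@(1, 1): e=[14,0,-10] → ·  [on edge]
    (1,1)@(3, 3): e=[10,0,-6] → ·  [on edge]
    (2,2)@(5, 5): e=[6,0,-2] → ·  [on edge]
    (3,3)@(7, 7): e=[2,0,2] → █  [on edge]
    (4,3)@(9, 7): e=[-2,4,2] → ·
    (3,4)@(7, 9): e=[2,-4,6] → ·
    (4,4)@(9, 9): e=[-2,0,6] → ·  [on edge]
    (5,5)@(11, 11): e=[-6,0,10] → ·  [on edge]
  covered (1 px):
    · · · · · ·
    · · · · · ·
    · · · · · ·
    · · · █ · ·
    · · · · · ·
    · · · · · ·
    · · · · · ·
T2:
  2·area = 48  (B↔C swapped to make it positive)
  edge (10, 12)→(6, 2): d=(-4,-10) top-left  bias=+0
  edge (6, 2)→(10, 0): d=(4,-2) top-left  bias=+0
  edge (10, 0)→(10, 12): d=(0,12) right/bottom  bias=-1
    (4,0)@(9, 1): e=[34,2,12] → █
    (5,0)@(11, 1): e=[54,6,-12] → ·
    (3,1)@(7, 3): e=[6,6,36] → █
    (5,1)@(11, 3): e=[46,14,-12] → ·
    (3,2)@(7, 5): e=[-2,14,36] → ·
    (4,2)@(9, 5): e=[18,18,12] → █
    (5,2)@(11, 5): e=[38,22,-12] → ·
    (4,3)@(9, 7): e=[10,26,12] → █
    (5,3)@(11, 7): e=[30,30,-12] → ·
    (4,4)@(9, 9): e=[2,34,12] → █
    (5,4)@(11, 9): e=[22,38,-12] → ·
    (4,5)@(9, 11): e=[-6,42,12] → ·
  covered (6 px):
    · · · · █ ·
    · · · █ █ ·
    · · · · █ ·
    · · · · █ ·
    · · · · █ ·
    · · · · · ·
    · · · · · ·

Z-buffer (winner per pixel, '.' = empty):
  . . . . 2 .
  . . . 2 2 .
  . . . . 2 .
  . . . 1 2 .
  . . . . 2 .
  . . . . . .
  . . . . . .

Final: 2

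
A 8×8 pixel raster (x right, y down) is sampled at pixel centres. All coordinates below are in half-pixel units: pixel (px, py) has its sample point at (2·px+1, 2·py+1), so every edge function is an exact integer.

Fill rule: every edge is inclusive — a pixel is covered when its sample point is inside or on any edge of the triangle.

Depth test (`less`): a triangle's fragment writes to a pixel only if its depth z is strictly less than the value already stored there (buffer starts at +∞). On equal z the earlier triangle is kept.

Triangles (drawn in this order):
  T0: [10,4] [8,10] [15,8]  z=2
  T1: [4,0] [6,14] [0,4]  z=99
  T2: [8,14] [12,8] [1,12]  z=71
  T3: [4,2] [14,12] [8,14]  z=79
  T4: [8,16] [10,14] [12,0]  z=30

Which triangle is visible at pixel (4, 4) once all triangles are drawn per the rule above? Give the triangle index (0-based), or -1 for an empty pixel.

T0:
  2·area = 38  (B↔C swapped to make it positive)
  edge (10, 4)→(15, 8): d=(5,4) inclusive
  edge (15, 8)→(8, 10): d=(-7,2) inclusive
  edge (8, 10)→(10, 4): d=(2,-6) inclusive
    (5,0)@(11, 1): e=[-19,57,0] → .  [on edge]
    (5,2)@(11, 5): e=[1,29,8] → X
    (6,2)@(13, 5): e=[-7,25,20] → .
    (4,3)@(9, 7): e=[19,19,0] → X  [on edge]
    (6,3)@(13, 7): e=[3,11,24] → X
    (7,3)@(15, 7): e=[-5,7,36] → .
    (4,4)@(9, 9): e=[29,5,4] → X
    (6,4)@(13, 9): e=[13,-3,28] → .
    (4,5)@(9, 11): e=[39,-9,8] → .
    (5,5)@(11, 11): e=[31,-13,20] → .
    (3,6)@(7, 13): e=[57,-19,0] → .  [on edge]
  covered (6 px):
    . . . . . . . .
    . . . . . . . .
    . . . . . X . .
    . . . . X X X .
    . . . . X X . .
    . . . . . . . .
    . . . . . . . .
    . . . . . . . .
T1:
  2·area = 64
  edge (4, 0)→(6, 14): d=(2,14) inclusive
  edge (6, 14)→(0, 4): d=(-6,-10) inclusive
  edge (0, 4)→(4, 0): d=(4,-4) inclusive
    (1,0)@(3, 1): e=[16,48,0] → X  [on edge]
    (2,0)@(5, 1): e=[-12,68,8] → .
    (0,1)@(1, 3): e=[48,16,0] → X  [on edge]
    (2,1)@(5, 3): e=[-8,56,16] → .
    (0,2)@(1, 5): e=[52,4,8] → X
    (2,2)@(5, 5): e=[-4,44,24] → .
    (0,3)@(1, 7): e=[56,-8,16] → .
    (1,3)@(3, 7): e=[28,12,24] → X
    (2,3)@(5, 7): e=[0,32,32] → X  [on edge]
    (3,3)@(7, 7): e=[-28,52,40] → .
    (1,4)@(3, 9): e=[32,0,32] → X  [on edge]
    (3,4)@(7, 9): e=[-24,40,48] → .
  covered (10 px):
    . X . . . . . .
    X X . . . . . .
    X X . . . . . .
    . X X . . . . .
    . X X . . . . .
    . . X . . . . .
    . . . . . . . .
    . . . . . . . .
T2:
  2·area = 50  (B↔C swapped to make it positive)
  edge (8, 14)→(1, 12): d=(-7,-2) inclusive
  edge (1, 12)→(12, 8): d=(11,-4) inclusive
  edge (12, 8)→(8, 14): d=(-4,6) inclusive
    (5,4)@(11, 9): e=[41,7,2] → X
    (6,4)@(13, 9): e=[45,15,-10] → .
    (2,5)@(5, 11): e=[15,5,30] → X
    (3,5)@(7, 11): e=[19,13,18] → X
    (4,5)@(9, 11): e=[23,21,6] → X
    (5,5)@(11, 11): e=[27,29,-6] → .
    (2,6)@(5, 13): e=[1,27,22] → X
    (4,6)@(9, 13): e=[9,43,-2] → .
    (2,7)@(5, 15): e=[-13,49,14] → .
    (3,7)@(7, 15): e=[-9,57,2] → .
  covered (6 px):
    . . . . . . . .
    . . . . . . . .
    . . . . . . . .
    . . . . . . . .
    . . . . . X . .
    . . X X X . . .
    . . X X . . . .
    . . . . . . . .
T3:
  2·area = 80
  edge (4, 2)→(14, 12): d=(10,10) inclusive
  edge (14, 12)→(8, 14): d=(-6,2) inclusive
  edge (8, 14)→(4, 2): d=(-4,-12) inclusive
    (1,0)@(3, 1): e=[0,88,-8] → .  [on edge]
    (2,1)@(5, 3): e=[0,72,8] → X  [on edge]
    (3,1)@(7, 3): e=[-20,68,32] → .
    (2,2)@(5, 5): e=[20,60,0] → X  [on edge]
    (3,2)@(7, 5): e=[0,56,24] → X  [on edge]
    (4,2)@(9, 5): e=[-20,52,48] → .
    (2,3)@(5, 7): e=[40,48,-8] → .
    (3,3)@(7, 7): e=[20,44,16] → X
    (4,3)@(9, 7): e=[0,40,40] → X  [on edge]
    (5,3)@(11, 7): e=[-20,36,64] → .
    (3,4)@(7, 9): e=[40,32,8] → X
    (5,4)@(11, 9): e=[0,24,56] → X  [on edge]
    (3,5)@(7, 11): e=[60,20,0] → X  [on edge]
    (6,5)@(13, 11): e=[0,8,72] → X  [on edge]
    (5,6)@(11, 13): e=[40,0,40] → X  [on edge]
    (7,6)@(15, 13): e=[0,-8,88] → .  [on edge]
    (2,7)@(5, 15): e=[120,0,-40] → .  [on edge]
  covered (14 px):
    . . . . . . . .
    . . X . . . . .
    . . X X . . . .
    . . . X X . . .
    . . . X X X . .
    . . . X X X X .
    . . . . X X . .
    . . . . . . . .
T4:
  2·area = 24  (B↔C swapped to make it positive)
  edge (8, 16)→(12, 0): d=(4,-16) inclusive
  edge (12, 0)→(10, 14): d=(-2,14) inclusive
  edge (10, 14)→(8, 16): d=(-2,2) inclusive
    (5,2)@(11, 5): e=[4,4,16] → X
    (6,2)@(13, 5): e=[36,-24,12] → .
    (5,3)@(11, 7): e=[12,0,12] → X  [on edge]
    (6,3)@(13, 7): e=[44,-28,8] → .
    (5,4)@(11, 9): e=[20,-4,8] → .
    (7,4)@(15, 9): e=[84,-60,0] → .  [on edge]
    (6,5)@(13, 11): e=[60,-36,0] → .  [on edge]
    (4,6)@(9, 13): e=[4,16,4] → X
    (5,6)@(11, 13): e=[36,-12,0] → .  [on edge]
    (4,7)@(9, 15): e=[12,12,0] → X  [on edge]
    (5,7)@(11, 15): e=[44,-16,-4] → .
  covered (4 px):
    . . . . . . . .
    . . . . . . . .
    . . . . . X . .
    . . . . . X . .
    . . . . . . . .
    . . . . . . . .
    . . . . X . . .
    . . . . X . . .

Z-buffer (winner per pixel, '.' = empty):
  . 1 . . . . . .
  1 1 3 . . . . .
  1 1 3 3 . 0 . .
  . 1 1 3 0 0 0 .
  . 1 1 3 0 0 . .
  . . 2 2 2 3 3 .
  . . 2 2 4 3 . .
  . . . . 4 . . .

Answer: 0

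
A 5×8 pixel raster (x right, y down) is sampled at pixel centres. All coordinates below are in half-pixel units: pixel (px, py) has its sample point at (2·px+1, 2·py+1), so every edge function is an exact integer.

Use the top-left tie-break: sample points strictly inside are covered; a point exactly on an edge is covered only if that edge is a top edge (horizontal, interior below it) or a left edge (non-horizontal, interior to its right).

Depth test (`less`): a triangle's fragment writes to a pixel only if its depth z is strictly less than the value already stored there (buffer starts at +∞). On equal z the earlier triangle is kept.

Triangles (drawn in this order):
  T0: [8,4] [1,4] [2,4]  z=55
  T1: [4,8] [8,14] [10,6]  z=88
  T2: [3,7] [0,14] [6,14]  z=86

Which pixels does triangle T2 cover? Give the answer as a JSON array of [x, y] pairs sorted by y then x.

T0:
  degenerate (2·area = 0) — covers nothing
T1:
  2·area = 44  (B↔C swapped to make it positive)
  edge (4, 8)→(10, 6): d=(6,-2) top-left  bias=+0
  edge (10, 6)→(8, 14): d=(-2,8) right/bottom  bias=-1
  edge (8, 14)→(4, 8): d=(-4,-6) top-left  bias=+0
    (3,3)@(7, 7): e=[0,22,22] → #  [on edge]
    (4,3)@(9, 7): e=[4,6,34] → #
    (0,4)@(1, 9): e=[0,66,-22] → ·  [on edge]
    (2,4)@(5, 9): e=[8,34,2] → #
    (2,5)@(5, 11): e=[20,30,-6] → ·
    (3,5)@(7, 11): e=[24,14,6] → #
    (4,5)@(9, 11): e=[28,-2,18] → ·
    (3,6)@(7, 13): e=[36,10,-2] → ·
  covered (6 px):
    · · · · ·
    · · · · ·
    · · · · ·
    · · · # #
    · · # # #
    · · · # ·
    · · · · ·
    · · · · ·
T2:
  2·area = 42  (B↔C swapped to make it positive)
  edge (3, 7)→(6, 14): d=(3,7) right/bottom  bias=-1
  edge (6, 14)→(0, 14): d=(-6,0) right/bottom  bias=-1
  edge (0, 14)→(3, 7): d=(3,-7) top-left  bias=+0
    (1,3)@(3, 7): e=[0,42,0] → ·  [on edge]
    (1,4)@(3, 9): e=[6,30,6] → #
    (2,4)@(5, 9): e=[-8,30,20] → ·
    (1,5)@(3, 11): e=[12,18,12] → #
    (2,5)@(5, 11): e=[-2,18,26] → ·
    (0,6)@(1, 13): e=[32,6,4] → #
    (2,6)@(5, 13): e=[4,6,32] → #
    (3,6)@(7, 13): e=[-10,6,46] → ·
    (0,7)@(1, 15): e=[38,-6,10] → ·
    (1,7)@(3, 15): e=[24,-6,24] → ·
    (2,7)@(5, 15): e=[10,-6,38] → ·
  covered (5 px):
    · · · · ·
    · · · · ·
    · · · · ·
    · · · · ·
    · # · · ·
    · # · · ·
    # # # · ·
    · · · · ·

Final: [[1,4],[1,5],[0,6],[1,6],[2,6]]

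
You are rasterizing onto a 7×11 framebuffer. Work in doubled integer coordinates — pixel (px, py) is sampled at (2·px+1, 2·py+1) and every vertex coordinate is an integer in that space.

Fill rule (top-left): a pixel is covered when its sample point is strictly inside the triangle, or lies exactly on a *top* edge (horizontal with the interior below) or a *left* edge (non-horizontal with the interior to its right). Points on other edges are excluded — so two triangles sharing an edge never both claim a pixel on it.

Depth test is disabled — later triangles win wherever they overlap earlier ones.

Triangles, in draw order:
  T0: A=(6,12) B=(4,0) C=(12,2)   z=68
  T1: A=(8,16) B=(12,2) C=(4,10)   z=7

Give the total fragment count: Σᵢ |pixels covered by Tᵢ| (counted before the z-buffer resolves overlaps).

T0:
  2·area = 92
  edge (6, 12)→(4, 0): d=(-2,-12) top-left  bias=+0
  edge (4, 0)→(12, 2): d=(8,2) right/bottom  bias=-1
  edge (12, 2)→(6, 12): d=(-6,10) right/bottom  bias=-1
    (2,0)@(5, 1): e=[10,6,76] → #
    (3,0)@(7, 1): e=[34,2,56] → #
    (4,0)@(9, 1): e=[58,-2,36] → ·
    (2,1)@(5, 3): e=[6,22,64] → #
    (4,1)@(9, 3): e=[54,14,24] → #
    (5,1)@(11, 3): e=[78,10,4] → #
    (6,1)@(13, 3): e=[102,6,-16] → ·
    (2,2)@(5, 5): e=[2,38,52] → #
    (5,2)@(11, 5): e=[74,26,-8] → ·
    (2,3)@(5, 7): e=[-2,54,40] → ·
    (3,3)@(7, 7): e=[22,50,20] → #
    (4,3)@(9, 7): e=[46,46,0] → ·  [on edge]
    (1,8)@(3, 17): e=[-46,138,0] → ·  [on edge]
  covered (11 px):
    · · # # · · ·
    · · # # # # ·
    · · # # # · ·
    · · · # · · ·
    · · · # · · ·
    · · · · · · ·
    · · · · · · ·
    · · · · · · ·
    · · · · · · ·
    · · · · · · ·
    · · · · · · ·
T1:
  2·area = 80  (B↔C swapped to make it positive)
  edge (8, 16)→(4, 10): d=(-4,-6) top-left  bias=+0
  edge (4, 10)→(12, 2): d=(8,-8) top-left  bias=+0
  edge (12, 2)→(8, 16): d=(-4,14) right/bottom  bias=-1
    (6,0)@(13, 1): e=[90,0,-10] → ·  [on edge]
    (5,1)@(11, 3): e=[70,0,10] → #  [on edge]
    (6,1)@(13, 3): e=[82,16,-18] → ·
    (4,2)@(9, 5): e=[50,0,30] → #  [on edge]
    (6,2)@(13, 5): e=[74,32,-26] → ·
    (3,3)@(7, 7): e=[30,0,50] → #  [on edge]
    (5,3)@(11, 7): e=[54,32,-6] → ·
    (2,4)@(5, 9): e=[10,0,70] → #  [on edge]
    (5,4)@(11, 9): e=[46,48,-14] → ·
    (1,5)@(3, 11): e=[-10,0,90] → ·  [on edge]
    (2,5)@(5, 11): e=[2,16,62] → #
    (5,5)@(11, 11): e=[38,64,-22] → ·
    (0,6)@(1, 13): e=[-30,0,110] → ·  [on edge]
  covered (12 px):
    · · · · · · ·
    · · · · · # ·
    · · · · # # ·
    · · · # # · ·
    · · # # # · ·
    · · # # # · ·
    · · · # · · ·
    · · · · · · ·
    · · · · · · ·
    · · · · · · ·
    · · · · · · ·

Final: 23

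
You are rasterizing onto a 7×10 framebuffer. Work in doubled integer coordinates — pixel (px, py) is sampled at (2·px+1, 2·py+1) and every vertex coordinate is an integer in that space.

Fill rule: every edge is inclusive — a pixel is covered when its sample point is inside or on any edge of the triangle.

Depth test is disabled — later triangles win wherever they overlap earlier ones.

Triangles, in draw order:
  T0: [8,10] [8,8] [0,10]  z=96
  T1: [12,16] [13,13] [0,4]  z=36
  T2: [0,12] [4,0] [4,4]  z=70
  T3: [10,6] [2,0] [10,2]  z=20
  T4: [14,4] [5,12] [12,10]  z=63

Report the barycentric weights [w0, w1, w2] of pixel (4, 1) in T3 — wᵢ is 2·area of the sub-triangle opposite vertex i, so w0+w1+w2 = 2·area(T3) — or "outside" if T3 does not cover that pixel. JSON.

T0:
  2·area = 16  (B↔C swapped to make it positive)
  edge (8, 10)→(0, 10): d=(-8,0) inclusive
  edge (0, 10)→(8, 8): d=(8,-2) inclusive
  edge (8, 8)→(8, 10): d=(0,2) inclusive
    (2,4)@(5, 9): e=[8,2,6] → X
    (3,4)@(7, 9): e=[8,6,2] → X
    (4,4)@(9, 9): e=[8,10,-2] → .
    (2,5)@(5, 11): e=[-8,18,6] → .
    (3,5)@(7, 11): e=[-8,22,2] → .
  covered (2 px):
    . . . . . . .
    . . . . . . .
    . . . . . . .
    . . . . . . .
    . . X X . . .
    . . . . . . .
    . . . . . . .
    . . . . . . .
    . . . . . . .
    . . . . . . .
T1:
  2·area = 48  (B↔C swapped to make it positive)
  edge (12, 16)→(0, 4): d=(-12,-12) inclusive
  edge (0, 4)→(13, 13): d=(13,9) inclusive
  edge (13, 13)→(12, 16): d=(-1,3) inclusive
    (0,2)@(1, 5): e=[0,4,44] → X  [on edge]
    (1,2)@(3, 5): e=[24,-14,38] → .
    (0,3)@(1, 7): e=[-24,30,42] → .
    (1,3)@(3, 7): e=[0,12,36] → X  [on edge]
    (2,3)@(5, 7): e=[24,-6,30] → .
    (1,4)@(3, 9): e=[-24,38,34] → .
    (2,4)@(5, 9): e=[0,20,28] → X  [on edge]
    (3,4)@(7, 9): e=[24,2,22] → X
    (4,4)@(9, 9): e=[48,-16,16] → .
    (2,5)@(5, 11): e=[-24,46,26] → .
    (3,5)@(7, 11): e=[0,28,20] → X  [on edge]
    (4,5)@(9, 11): e=[24,10,14] → X
    (4,6)@(9, 13): e=[0,36,12] → X  [on edge]
    (6,6)@(13, 13): e=[48,0,0] → X  [on edge]
    (5,7)@(11, 15): e=[0,44,4] → X  [on edge]
    (6,8)@(13, 17): e=[0,52,-4] → .  [on edge]
    (5,9)@(11, 19): e=[-48,96,0] → .  [on edge]
  covered (10 px):
    . . . . . . .
    . . . . . . .
    X . . . . . .
    . X . . . . .
    . . X X . . .
    . . . X X . .
    . . . . X X X
    . . . . . X .
    . . . . . . .
    . . . . . . .
T2:
  2·area = 16
  edge (0, 12)→(4, 0): d=(4,-12) inclusive
  edge (4, 0)→(4, 4): d=(0,4) inclusive
  edge (4, 4)→(0, 12): d=(-4,8) inclusive
    (1,1)@(3, 3): e=[0,4,12] → X  [on edge]
    (2,1)@(5, 3): e=[24,-4,-4] → .
    (1,2)@(3, 5): e=[8,4,4] → X
    (2,2)@(5, 5): e=[32,-4,-12] → .
    (1,3)@(3, 7): e=[16,4,-4] → .
    (0,4)@(1, 9): e=[0,12,4] → X  [on edge]
    (1,4)@(3, 9): e=[24,4,-12] → .
    (0,5)@(1, 11): e=[8,12,-4] → .
  covered (3 px):
    . . . . . . .
    . X . . . . .
    . X . . . . .
    . . . . . . .
    X . . . . . .
    . . . . . . .
    . . . . . . .
    . . . . . . .
    . . . . . . .
    . . . . . . .
T3:
  2·area = 32
  edge (10, 6)→(2, 0): d=(-8,-6) inclusive
  edge (2, 0)→(10, 2): d=(8,2) inclusive
  edge (10, 2)→(10, 6): d=(0,4) inclusive
    (2,0)@(5, 1): e=[10,2,20] → X
    (3,0)@(7, 1): e=[22,-2,12] → .
    (2,1)@(5, 3): e=[-6,18,20] → .
    (3,1)@(7, 3): e=[6,14,12] → X
    (4,1)@(9, 3): e=[18,10,4] → X
    (5,1)@(11, 3): e=[30,6,-4] → .
    (3,2)@(7, 5): e=[-10,30,12] → .
    (4,2)@(9, 5): e=[2,26,4] → X
    (5,2)@(11, 5): e=[14,22,-4] → .
    (4,3)@(9, 7): e=[-14,42,4] → .
  covered (4 px):
    . . X . . . .
    . . . X X . .
    . . . . X . .
    . . . . . . .
    . . . . . . .
    . . . . . . .
    . . . . . . .
    . . . . . . .
    . . . . . . .
    . . . . . . .
T4:
  2·area = 38  (B↔C swapped to make it positive)
  edge (14, 4)→(12, 10): d=(-2,6) inclusive
  edge (12, 10)→(5, 12): d=(-7,2) inclusive
  edge (5, 12)→(14, 4): d=(9,-8) inclusive
    (6,2)@(13, 5): e=[4,33,1] → X
    (5,3)@(11, 7): e=[12,23,3] → X
    (6,3)@(13, 7): e=[0,19,19] → X  [on edge]
    (4,4)@(9, 9): e=[20,13,5] → X
    (6,4)@(13, 9): e=[-4,5,37] → .
    (3,5)@(7, 11): e=[28,3,7] → X
    (4,5)@(9, 11): e=[16,-1,23] → .
    (5,5)@(11, 11): e=[4,-5,39] → .
    (3,6)@(7, 13): e=[24,-11,25] → .
    (5,6)@(11, 13): e=[0,-19,57] → .  [on edge]
    (4,9)@(9, 19): e=[0,-57,95] → .  [on edge]
  covered (6 px):
    . . . . . . .
    . . . . . . .
    . . . . . . X
    . . . . . X X
    . . . . X X .
    . . . X . . .
    . . . . . . .
    . . . . . . .
    . . . . . . .
    . . . . . . .

Final: [10,4,18]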